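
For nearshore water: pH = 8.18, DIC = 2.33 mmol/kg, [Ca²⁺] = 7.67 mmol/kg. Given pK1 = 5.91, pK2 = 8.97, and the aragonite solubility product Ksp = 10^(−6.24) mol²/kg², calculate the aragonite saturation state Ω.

α₂ = 1 / (1 + [H⁺]/K2 + [H⁺]²/(K1K2)) = 1 / (1 + 10^+0.79 + 10^-1.48)
   = 1 / (1 + 6.1660 + 0.033113) = 1/7.1991 = 0.1389
[CO3²⁻] = α₂ × DIC = 0.1389 × 2.33 = 0.3237 mmol/kg
Ksp = 10^(−6.24) = 5.754×10^-7
Ω = [Ca²⁺][CO3²⁻]/Ksp = (7.67×10^-3)(3.237×10^-4) / 5.754×10^-7 = 4.31

Ω = 4.31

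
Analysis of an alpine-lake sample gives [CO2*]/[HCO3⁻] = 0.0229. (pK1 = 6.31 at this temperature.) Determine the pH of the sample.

From K1 = [H⁺][HCO3⁻]/[CO2*]:  pH = pK1 − log₁₀([CO2*]/[HCO3⁻])
log₁₀(0.0229) = -1.640
pH = 6.31 − (-1.640) = 7.95

pH = 7.95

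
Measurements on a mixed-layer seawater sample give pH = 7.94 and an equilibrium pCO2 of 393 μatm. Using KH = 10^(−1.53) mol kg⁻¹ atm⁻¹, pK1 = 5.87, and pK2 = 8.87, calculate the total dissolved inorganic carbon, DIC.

DIC = 1.53 mmol/kg

[CO2*] = KH · pCO2 = 10^(−1.53) × 393×10^-6 = 1.160×10^-5 mol/kg
α₀ = 1/(1 + K1/[H⁺] + K1K2/[H⁺]²) = 1/(1 + 10^+2.07 + 10^+1.14) = 0.007559
DIC = [CO2*]/α₀ = 1.160×10^-5 / 0.007559 = 1.53 mmol/kg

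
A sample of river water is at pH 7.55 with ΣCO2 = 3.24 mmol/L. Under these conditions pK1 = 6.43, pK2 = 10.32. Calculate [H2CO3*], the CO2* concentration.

[CO2*] = 0.228 mmol/L

α₀ = 1 / (1 + K1/[H⁺] + K1K2/[H⁺]²) = 1 / (1 + 10^+1.12 + 10^-1.65)
   = 1 / (1 + 13.183 + 0.022387) = 1/14.205 = 0.07040
[CO2*] = α₀ × DIC = 0.07040 × 3.24 = 0.228 mmol/L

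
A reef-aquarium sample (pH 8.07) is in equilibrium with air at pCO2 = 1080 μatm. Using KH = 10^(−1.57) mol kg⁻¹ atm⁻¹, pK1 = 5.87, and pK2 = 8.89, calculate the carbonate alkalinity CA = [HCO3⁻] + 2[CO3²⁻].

[CO2*] = KH · pCO2 = 10^(−1.57) × 1080×10^-6 = 2.907×10^-5 mol/kg
α₀ = 1/(1 + K1/[H⁺] + K1K2/[H⁺]²) = 1/(1 + 10^+2.20 + 10^+1.38) = 0.005450
DIC = [CO2*]/α₀ = 2.907×10^-5 / 0.005450 = 5.333 mmol/kg
CA = (α₁ + 2α₂)·DIC = (0.8638 + 2×0.1307) × 5.333 = 6.00 mmol/kg

CA = 6.00 mmol/kg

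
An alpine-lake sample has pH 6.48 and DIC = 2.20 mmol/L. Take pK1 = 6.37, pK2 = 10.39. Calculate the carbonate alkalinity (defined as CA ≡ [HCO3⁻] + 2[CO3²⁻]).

CA = [HCO3⁻] + 2[CO3²⁻] = (α₁ + 2α₂)·DIC
At pH 6.48: [H⁺]/K1 = 10^-0.11 = 0.77625, K2/[H⁺] = 10^-3.91 = 0.00012303
α₁ = 1/(1 + 0.77625 + 0.00012303) = 1/1.7764 = 0.5629; α₂ = α₁·K2/[H⁺] = 6.926×10^-5
α₁ + 2α₂ = 0.5631
CA = 0.5631 × 2.20 = 1.24 mmol/L

CA = 1.24 mmol/L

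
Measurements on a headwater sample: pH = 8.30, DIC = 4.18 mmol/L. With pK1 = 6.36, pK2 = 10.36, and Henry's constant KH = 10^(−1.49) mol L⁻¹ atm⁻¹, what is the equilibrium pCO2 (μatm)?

pCO2 = 1450 μatm

α₀ = 1 / (1 + K1/[H⁺] + K1K2/[H⁺]²) = 1 / (1 + 10^+1.94 + 10^-0.12)
   = 1 / (1 + 87.096 + 0.75858) = 1/88.855 = 0.01125
[CO2*] = α₀ × DIC = 0.01125 × 4.18 = 0.04704 mmol/L
pCO2 = [CO2*]/KH = 4.704×10^-5 / 3.236×10^-2 = 1450 μatm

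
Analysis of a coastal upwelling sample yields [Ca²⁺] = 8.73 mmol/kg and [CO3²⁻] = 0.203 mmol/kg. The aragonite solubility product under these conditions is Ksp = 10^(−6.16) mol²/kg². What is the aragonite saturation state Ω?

Ω = 2.56

Ksp = 10^(−6.16) = 6.918×10^-7
Ω = [Ca²⁺][CO3²⁻]/Ksp = (8.73×10^-3)(0.203×10^-3) / 6.918×10^-7 = 2.56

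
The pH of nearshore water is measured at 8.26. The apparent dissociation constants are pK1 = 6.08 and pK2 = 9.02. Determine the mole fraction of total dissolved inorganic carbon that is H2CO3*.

α₀ = 0.00560

α₀ = 1 / (1 + K1/[H⁺] + K1K2/[H⁺]²) = 1 / (1 + 10^+2.18 + 10^+1.42)
   = 1 / (1 + 151.36 + 26.303) = 1/178.66 = 0.005597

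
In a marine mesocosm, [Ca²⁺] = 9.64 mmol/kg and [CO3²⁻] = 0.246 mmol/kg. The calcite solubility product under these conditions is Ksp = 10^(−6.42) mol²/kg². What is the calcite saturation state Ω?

Ksp = 10^(−6.42) = 3.802×10^-7
Ω = [Ca²⁺][CO3²⁻]/Ksp = (9.64×10^-3)(0.246×10^-3) / 3.802×10^-7 = 6.24

Ω = 6.24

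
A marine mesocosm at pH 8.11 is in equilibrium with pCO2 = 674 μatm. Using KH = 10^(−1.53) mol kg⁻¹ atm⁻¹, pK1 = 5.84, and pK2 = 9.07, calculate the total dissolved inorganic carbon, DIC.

DIC = 4.13 mmol/kg

[CO2*] = KH · pCO2 = 10^(−1.53) × 674×10^-6 = 1.989×10^-5 mol/kg
α₀ = 1/(1 + K1/[H⁺] + K1K2/[H⁺]²) = 1/(1 + 10^+2.27 + 10^+1.31) = 0.004816
DIC = [CO2*]/α₀ = 1.989×10^-5 / 0.004816 = 4.13 mmol/kg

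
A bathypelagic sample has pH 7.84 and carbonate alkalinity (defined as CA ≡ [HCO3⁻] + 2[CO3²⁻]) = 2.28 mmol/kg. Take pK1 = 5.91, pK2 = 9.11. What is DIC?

DIC = 2.19 mmol/kg

CA = [HCO3⁻] + 2[CO3²⁻] = (α₁ + 2α₂)·DIC
At pH 7.84: [H⁺]/K1 = 10^-1.93 = 0.011749, K2/[H⁺] = 10^-1.27 = 0.053703
α₁ = 1/(1 + 0.011749 + 0.053703) = 1/1.0655 = 0.9386; α₂ = α₁·K2/[H⁺] = 0.05040
α₁ + 2α₂ = 1.0394
DIC = CA / (α₁ + 2α₂) = 2.28 / 1.0394 = 2.19 mmol/kg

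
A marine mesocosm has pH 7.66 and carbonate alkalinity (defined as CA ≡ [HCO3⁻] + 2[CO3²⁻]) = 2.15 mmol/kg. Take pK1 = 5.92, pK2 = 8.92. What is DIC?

DIC = 2.08 mmol/kg

CA = [HCO3⁻] + 2[CO3²⁻] = (α₁ + 2α₂)·DIC
At pH 7.66: [H⁺]/K1 = 10^-1.74 = 0.018197, K2/[H⁺] = 10^-1.26 = 0.054954
α₁ = 1/(1 + 0.018197 + 0.054954) = 1/1.0732 = 0.9318; α₂ = α₁·K2/[H⁺] = 0.05121
α₁ + 2α₂ = 1.0343
DIC = CA / (α₁ + 2α₂) = 2.15 / 1.0343 = 2.08 mmol/kg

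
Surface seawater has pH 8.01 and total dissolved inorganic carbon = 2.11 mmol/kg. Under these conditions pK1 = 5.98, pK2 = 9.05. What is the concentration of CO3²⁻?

[CO3²⁻] = 0.175 mmol/kg

α₂ = 1 / (1 + [H⁺]/K2 + [H⁺]²/(K1K2)) = 1 / (1 + 10^+1.04 + 10^-0.99)
   = 1 / (1 + 10.965 + 0.10233) = 1/12.067 = 0.08287
[CO3²⁻] = α₂ × DIC = 0.08287 × 2.11 = 0.175 mmol/kg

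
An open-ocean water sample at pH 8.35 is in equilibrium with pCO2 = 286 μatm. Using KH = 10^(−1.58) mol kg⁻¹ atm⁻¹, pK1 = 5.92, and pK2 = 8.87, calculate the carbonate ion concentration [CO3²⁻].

[CO3²⁻] = 0.611 mmol/kg

[CO2*] = KH · pCO2 = 10^(−1.58) × 286×10^-6 = 7.523×10^-6 mol/kg
α₀ = 1/(1 + K1/[H⁺] + K1K2/[H⁺]²) = 1/(1 + 10^+2.43 + 10^+1.91) = 0.002845
DIC = [CO2*]/α₀ = 7.523×10^-6 / 0.002845 = 2.644 mmol/kg
[CO3²⁻] = α₂·DIC; α₂ = 0.2313, so [CO3²⁻] = 0.2313 × 2.644 = 0.611 mmol/kg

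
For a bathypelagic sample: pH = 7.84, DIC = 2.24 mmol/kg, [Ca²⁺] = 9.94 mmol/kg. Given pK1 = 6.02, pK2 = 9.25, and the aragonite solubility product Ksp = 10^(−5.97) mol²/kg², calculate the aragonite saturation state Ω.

Ω = 0.767

α₂ = 1 / (1 + [H⁺]/K2 + [H⁺]²/(K1K2)) = 1 / (1 + 10^+1.41 + 10^-0.41)
   = 1 / (1 + 25.704 + 0.38905) = 1/27.093 = 0.03691
[CO3²⁻] = α₂ × DIC = 0.03691 × 2.24 = 0.08268 mmol/kg
Ksp = 10^(−5.97) = 1.072×10^-6
Ω = [Ca²⁺][CO3²⁻]/Ksp = (9.94×10^-3)(8.268×10^-5) / 1.072×10^-6 = 0.767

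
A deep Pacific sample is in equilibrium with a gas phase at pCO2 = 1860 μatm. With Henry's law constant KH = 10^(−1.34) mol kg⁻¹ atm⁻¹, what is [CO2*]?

KH = 10^(−1.34) = 4.571×10^-2 mol kg⁻¹ atm⁻¹
[CO2*] = KH · pCO2 = 4.571×10^-2 × 1860×10^-6 atm = 8.50×10^-5 mol/kg

[CO2*] = 85.0 μmol/kg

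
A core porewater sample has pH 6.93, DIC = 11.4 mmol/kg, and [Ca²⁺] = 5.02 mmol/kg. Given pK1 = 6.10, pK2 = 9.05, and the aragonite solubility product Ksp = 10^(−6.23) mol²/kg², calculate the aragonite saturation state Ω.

α₂ = 1 / (1 + [H⁺]/K2 + [H⁺]²/(K1K2)) = 1 / (1 + 10^+2.12 + 10^+1.29)
   = 1 / (1 + 131.83 + 19.498) = 1/152.32 = 0.006565
[CO3²⁻] = α₂ × DIC = 0.006565 × 11.4 = 0.07484 mmol/kg
Ksp = 10^(−6.23) = 5.888×10^-7
Ω = [Ca²⁺][CO3²⁻]/Ksp = (5.02×10^-3)(7.484×10^-5) / 5.888×10^-7 = 0.638

Ω = 0.638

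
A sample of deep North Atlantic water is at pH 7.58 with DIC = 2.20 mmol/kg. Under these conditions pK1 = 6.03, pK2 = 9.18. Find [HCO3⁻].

[HCO3⁻] = 2.09 mmol/kg

α₁ = 1 / (1 + [H⁺]/K1 + K2/[H⁺]) = 1 / (1 + 10^-1.55 + 10^-1.60)
   = 1 / (1 + 0.028184 + 0.025119) = 1/1.0533 = 0.9494
[HCO3⁻] = α₁ × DIC = 0.9494 × 2.20 = 2.09 mmol/kg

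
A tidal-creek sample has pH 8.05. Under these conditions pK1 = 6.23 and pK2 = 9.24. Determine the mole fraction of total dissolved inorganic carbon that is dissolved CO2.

α₀ = 0.0140

α₀ = 1 / (1 + K1/[H⁺] + K1K2/[H⁺]²) = 1 / (1 + 10^+1.82 + 10^+0.63)
   = 1 / (1 + 66.069 + 4.2658) = 1/71.335 = 0.01402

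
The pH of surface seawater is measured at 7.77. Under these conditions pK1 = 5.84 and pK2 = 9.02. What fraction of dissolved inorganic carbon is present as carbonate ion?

α₂ = 0.0527

α₂ = 1 / (1 + [H⁺]/K2 + [H⁺]²/(K1K2)) = 1 / (1 + 10^+1.25 + 10^-0.68)
   = 1 / (1 + 17.783 + 0.20893) = 1/18.992 = 0.05265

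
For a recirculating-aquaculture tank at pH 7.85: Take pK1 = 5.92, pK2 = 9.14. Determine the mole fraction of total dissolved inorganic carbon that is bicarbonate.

α₁ = 1 / (1 + [H⁺]/K1 + K2/[H⁺]) = 1 / (1 + 10^-1.93 + 10^-1.29)
   = 1 / (1 + 0.011749 + 0.051286) = 1/1.0630 = 0.9407

α₁ = 0.941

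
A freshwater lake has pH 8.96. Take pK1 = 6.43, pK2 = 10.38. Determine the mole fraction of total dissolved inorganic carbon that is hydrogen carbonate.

α₁ = 0.961

α₁ = 1 / (1 + [H⁺]/K1 + K2/[H⁺]) = 1 / (1 + 10^-2.53 + 10^-1.42)
   = 1 / (1 + 0.0029512 + 0.038019) = 1/1.0410 = 0.9606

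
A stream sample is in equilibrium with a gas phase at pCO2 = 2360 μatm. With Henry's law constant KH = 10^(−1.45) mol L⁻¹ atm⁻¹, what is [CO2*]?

KH = 10^(−1.45) = 3.548×10^-2 mol L⁻¹ atm⁻¹
[CO2*] = KH · pCO2 = 3.548×10^-2 × 2360×10^-6 atm = 8.37×10^-5 mol/L

[CO2*] = 83.7 μmol/L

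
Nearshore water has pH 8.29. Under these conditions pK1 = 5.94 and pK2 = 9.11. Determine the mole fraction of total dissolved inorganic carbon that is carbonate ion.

α₂ = 1 / (1 + [H⁺]/K2 + [H⁺]²/(K1K2)) = 1 / (1 + 10^+0.82 + 10^-1.53)
   = 1 / (1 + 6.6069 + 0.029512) = 1/7.6364 = 0.1310

α₂ = 0.131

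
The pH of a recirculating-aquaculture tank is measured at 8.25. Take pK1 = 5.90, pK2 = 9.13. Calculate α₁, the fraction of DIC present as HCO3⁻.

α₁ = 0.880

α₁ = 1 / (1 + [H⁺]/K1 + K2/[H⁺]) = 1 / (1 + 10^-2.35 + 10^-0.88)
   = 1 / (1 + 0.0044668 + 0.13183) = 1/1.1363 = 0.8801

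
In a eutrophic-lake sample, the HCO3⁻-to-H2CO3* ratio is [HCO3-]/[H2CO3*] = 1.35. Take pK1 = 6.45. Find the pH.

pH = 6.58

From K1 = [H⁺][HCO3-]/[H2CO3*]:  pH = pK1 + log₁₀([HCO3-]/[H2CO3*])
log₁₀(1.35) = +0.130
pH = 6.45 + (+0.130) = 6.58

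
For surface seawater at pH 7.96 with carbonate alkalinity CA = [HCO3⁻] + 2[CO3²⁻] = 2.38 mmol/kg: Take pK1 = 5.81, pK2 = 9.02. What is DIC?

DIC = 2.22 mmol/kg

CA = [HCO3⁻] + 2[CO3²⁻] = (α₁ + 2α₂)·DIC
At pH 7.96: [H⁺]/K1 = 10^-2.15 = 0.0070795, K2/[H⁺] = 10^-1.06 = 0.087096
α₁ = 1/(1 + 0.0070795 + 0.087096) = 1/1.0942 = 0.9139; α₂ = α₁·K2/[H⁺] = 0.07960
α₁ + 2α₂ = 1.0731
DIC = CA / (α₁ + 2α₂) = 2.38 / 1.0731 = 2.22 mmol/kg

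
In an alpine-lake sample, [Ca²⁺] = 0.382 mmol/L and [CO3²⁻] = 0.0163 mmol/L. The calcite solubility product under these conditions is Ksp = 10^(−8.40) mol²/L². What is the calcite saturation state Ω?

Ω = 1.56

Ksp = 10^(−8.40) = 3.981×10^-9
Ω = [Ca²⁺][CO3²⁻]/Ksp = (0.382×10^-3)(0.0163×10^-3) / 3.981×10^-9 = 1.56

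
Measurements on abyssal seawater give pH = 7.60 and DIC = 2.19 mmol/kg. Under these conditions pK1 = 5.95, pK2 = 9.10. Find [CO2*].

[CO2*] = 0.0465 mmol/kg

α₀ = 1 / (1 + K1/[H⁺] + K1K2/[H⁺]²) = 1 / (1 + 10^+1.65 + 10^+0.15)
   = 1 / (1 + 44.668 + 1.4125) = 1/47.081 = 0.02124
[CO2*] = α₀ × DIC = 0.02124 × 2.19 = 0.0465 mmol/kg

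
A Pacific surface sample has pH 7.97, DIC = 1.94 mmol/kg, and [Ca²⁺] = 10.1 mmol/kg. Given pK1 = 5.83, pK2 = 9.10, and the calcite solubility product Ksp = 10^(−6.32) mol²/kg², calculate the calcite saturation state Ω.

α₂ = 1 / (1 + [H⁺]/K2 + [H⁺]²/(K1K2)) = 1 / (1 + 10^+1.13 + 10^-1.01)
   = 1 / (1 + 13.490 + 0.097724) = 1/14.587 = 0.06855
[CO3²⁻] = α₂ × DIC = 0.06855 × 1.94 = 0.1330 mmol/kg
Ksp = 10^(−6.32) = 4.786×10^-7
Ω = [Ca²⁺][CO3²⁻]/Ksp = (10.1×10^-3)(1.330×10^-4) / 4.786×10^-7 = 2.81

Ω = 2.81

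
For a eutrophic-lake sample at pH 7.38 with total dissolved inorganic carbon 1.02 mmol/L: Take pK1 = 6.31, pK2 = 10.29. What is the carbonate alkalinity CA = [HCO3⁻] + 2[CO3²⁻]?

CA = [HCO3⁻] + 2[CO3²⁻] = (α₁ + 2α₂)·DIC
At pH 7.38: [H⁺]/K1 = 10^-1.07 = 0.085114, K2/[H⁺] = 10^-2.91 = 0.0012303
α₁ = 1/(1 + 0.085114 + 0.0012303) = 1/1.0863 = 0.9205; α₂ = α₁·K2/[H⁺] = 0.001132
α₁ + 2α₂ = 0.9228
CA = 0.9228 × 1.02 = 0.941 mmol/L

CA = 0.941 mmol/L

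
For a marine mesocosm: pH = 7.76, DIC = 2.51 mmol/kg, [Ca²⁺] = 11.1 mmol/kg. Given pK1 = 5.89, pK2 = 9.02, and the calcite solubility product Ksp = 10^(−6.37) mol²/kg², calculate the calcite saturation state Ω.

α₂ = 1 / (1 + [H⁺]/K2 + [H⁺]²/(K1K2)) = 1 / (1 + 10^+1.26 + 10^-0.61)
   = 1 / (1 + 18.197 + 0.24547) = 1/19.442 = 0.05143
[CO3²⁻] = α₂ × DIC = 0.05143 × 2.51 = 0.1291 mmol/kg
Ksp = 10^(−6.37) = 4.266×10^-7
Ω = [Ca²⁺][CO3²⁻]/Ksp = (11.1×10^-3)(1.291×10^-4) / 4.266×10^-7 = 3.36

Ω = 3.36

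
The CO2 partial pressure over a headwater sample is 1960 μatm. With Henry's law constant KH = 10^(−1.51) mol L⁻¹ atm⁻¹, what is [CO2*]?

KH = 10^(−1.51) = 3.090×10^-2 mol L⁻¹ atm⁻¹
[CO2*] = KH · pCO2 = 3.090×10^-2 × 1960×10^-6 atm = 6.06×10^-5 mol/L

[CO2*] = 60.6 μmol/L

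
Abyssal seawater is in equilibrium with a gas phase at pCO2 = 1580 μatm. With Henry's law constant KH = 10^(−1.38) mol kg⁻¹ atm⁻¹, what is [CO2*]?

[CO2*] = 65.9 μmol/kg

KH = 10^(−1.38) = 4.169×10^-2 mol kg⁻¹ atm⁻¹
[CO2*] = KH · pCO2 = 4.169×10^-2 × 1580×10^-6 atm = 6.59×10^-5 mol/kg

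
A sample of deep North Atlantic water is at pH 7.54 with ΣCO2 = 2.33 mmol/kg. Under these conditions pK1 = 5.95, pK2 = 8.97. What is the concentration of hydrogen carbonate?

[HCO3⁻] = 2.19 mmol/kg

α₁ = 1 / (1 + [H⁺]/K1 + K2/[H⁺]) = 1 / (1 + 10^-1.59 + 10^-1.43)
   = 1 / (1 + 0.025704 + 0.037154) = 1/1.0629 = 0.9409
[HCO3⁻] = α₁ × DIC = 0.9409 × 2.33 = 2.19 mmol/kg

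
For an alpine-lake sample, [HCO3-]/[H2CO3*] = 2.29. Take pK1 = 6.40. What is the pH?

From K1 = [H⁺][HCO3-]/[H2CO3*]:  pH = pK1 + log₁₀([HCO3-]/[H2CO3*])
log₁₀(2.29) = +0.360
pH = 6.40 + (+0.360) = 6.76

pH = 6.76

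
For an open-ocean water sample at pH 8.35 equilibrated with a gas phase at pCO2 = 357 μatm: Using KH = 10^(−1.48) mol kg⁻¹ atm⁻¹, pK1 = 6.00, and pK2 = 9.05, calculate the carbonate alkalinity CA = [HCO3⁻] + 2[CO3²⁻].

CA = 3.70 mmol/kg

[CO2*] = KH · pCO2 = 10^(−1.48) × 357×10^-6 = 1.182×10^-5 mol/kg
α₀ = 1/(1 + K1/[H⁺] + K1K2/[H⁺]²) = 1/(1 + 10^+2.35 + 10^+1.65) = 0.003710
DIC = [CO2*]/α₀ = 1.182×10^-5 / 0.003710 = 3.186 mmol/kg
CA = (α₁ + 2α₂)·DIC = (0.8306 + 2×0.1657) × 3.186 = 3.70 mmol/kg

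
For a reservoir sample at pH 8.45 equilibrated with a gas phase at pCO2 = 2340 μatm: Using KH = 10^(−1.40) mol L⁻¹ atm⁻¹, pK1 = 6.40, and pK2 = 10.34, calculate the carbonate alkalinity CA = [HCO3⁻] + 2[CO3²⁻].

[CO2*] = KH · pCO2 = 10^(−1.40) × 2340×10^-6 = 9.316×10^-5 mol/L
α₀ = 1/(1 + K1/[H⁺] + K1K2/[H⁺]²) = 1/(1 + 10^+2.05 + 10^+0.16) = 0.008722
DIC = [CO2*]/α₀ = 9.316×10^-5 / 0.008722 = 10.68 mmol/L
CA = (α₁ + 2α₂)·DIC = (0.9787 + 2×0.01261) × 10.68 = 10.7 mmol/L

CA = 10.7 mmol/L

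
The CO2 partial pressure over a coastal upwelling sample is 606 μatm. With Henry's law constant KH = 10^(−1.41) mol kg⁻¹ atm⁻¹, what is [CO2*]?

[CO2*] = 23.6 μmol/kg

KH = 10^(−1.41) = 3.890×10^-2 mol kg⁻¹ atm⁻¹
[CO2*] = KH · pCO2 = 3.890×10^-2 × 606×10^-6 atm = 2.36×10^-5 mol/kg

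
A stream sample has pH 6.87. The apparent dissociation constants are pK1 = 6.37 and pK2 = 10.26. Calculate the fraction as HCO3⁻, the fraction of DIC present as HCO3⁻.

α₁ = 0.760

α₁ = 1 / (1 + [H⁺]/K1 + K2/[H⁺]) = 1 / (1 + 10^-0.50 + 10^-3.39)
   = 1 / (1 + 0.31623 + 0.00040738) = 1/1.3166 = 0.7595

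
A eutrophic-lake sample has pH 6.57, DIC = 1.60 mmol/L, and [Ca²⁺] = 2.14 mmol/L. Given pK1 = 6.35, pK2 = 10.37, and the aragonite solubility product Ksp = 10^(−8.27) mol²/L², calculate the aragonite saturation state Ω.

Ω = 0.0630

α₂ = 1 / (1 + [H⁺]/K2 + [H⁺]²/(K1K2)) = 1 / (1 + 10^+3.80 + 10^+3.58)
   = 1 / (1 + 6309.6 + 3801.9) = 1/1.0112×10^4 = 9.889×10^-5
[CO3²⁻] = α₂ × DIC = 9.889×10^-5 × 1.60 = 0.0001582 mmol/L = 0.1582 μmol/L
Ksp = 10^(−8.27) = 5.370×10^-9
Ω = [Ca²⁺][CO3²⁻]/Ksp = (2.14×10^-3)(1.582×10^-7) / 5.370×10^-9 = 0.0630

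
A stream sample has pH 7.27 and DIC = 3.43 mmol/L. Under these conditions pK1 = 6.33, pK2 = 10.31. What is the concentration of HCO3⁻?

[HCO3⁻] = 3.07 mmol/L

α₁ = 1 / (1 + [H⁺]/K1 + K2/[H⁺]) = 1 / (1 + 10^-0.94 + 10^-3.04)
   = 1 / (1 + 0.11482 + 0.00091201) = 1/1.1157 = 0.8963
[HCO3⁻] = α₁ × DIC = 0.8963 × 3.43 = 3.07 mmol/L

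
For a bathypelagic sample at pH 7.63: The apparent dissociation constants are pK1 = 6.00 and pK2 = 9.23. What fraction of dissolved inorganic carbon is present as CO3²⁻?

α₂ = 1 / (1 + [H⁺]/K2 + [H⁺]²/(K1K2)) = 1 / (1 + 10^+1.60 + 10^-0.03)
   = 1 / (1 + 39.811 + 0.93325) = 1/41.744 = 0.02396

α₂ = 0.0240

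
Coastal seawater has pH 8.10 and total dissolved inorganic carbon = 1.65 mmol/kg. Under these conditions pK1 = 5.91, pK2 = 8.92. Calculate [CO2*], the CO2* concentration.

α₀ = 1 / (1 + K1/[H⁺] + K1K2/[H⁺]²) = 1 / (1 + 10^+2.19 + 10^+1.37)
   = 1 / (1 + 154.88 + 23.442) = 1/179.32 = 0.005576
[CO2*] = α₀ × DIC = 0.005576 × 1.65 = 0.00920 mmol/kg = 9.20 μmol/kg

[CO2*] = 9.20 μmol/kg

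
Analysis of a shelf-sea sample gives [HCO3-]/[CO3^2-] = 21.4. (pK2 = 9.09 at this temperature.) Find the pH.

From K2 = [H⁺][CO3^2-]/[HCO3-]:  pH = pK2 − log₁₀([HCO3-]/[CO3^2-])
log₁₀(21.4) = +1.330
pH = 9.09 − (+1.330) = 7.76

pH = 7.76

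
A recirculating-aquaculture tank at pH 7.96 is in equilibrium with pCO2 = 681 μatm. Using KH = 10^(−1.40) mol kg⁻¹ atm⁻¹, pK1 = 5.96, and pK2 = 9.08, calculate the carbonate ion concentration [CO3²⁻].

[CO3²⁻] = 0.206 mmol/kg

[CO2*] = KH · pCO2 = 10^(−1.40) × 681×10^-6 = 2.711×10^-5 mol/kg
α₀ = 1/(1 + K1/[H⁺] + K1K2/[H⁺]²) = 1/(1 + 10^+2.00 + 10^+0.88) = 0.009209
DIC = [CO2*]/α₀ = 2.711×10^-5 / 0.009209 = 2.944 mmol/kg
[CO3²⁻] = α₂·DIC; α₂ = 0.06986, so [CO3²⁻] = 0.06986 × 2.944 = 0.206 mmol/kg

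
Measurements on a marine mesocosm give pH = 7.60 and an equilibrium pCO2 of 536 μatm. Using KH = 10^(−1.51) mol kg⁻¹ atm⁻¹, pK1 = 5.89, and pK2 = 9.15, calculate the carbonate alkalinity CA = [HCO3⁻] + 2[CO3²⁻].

[CO2*] = KH · pCO2 = 10^(−1.51) × 536×10^-6 = 1.656×10^-5 mol/kg
α₀ = 1/(1 + K1/[H⁺] + K1K2/[H⁺]²) = 1/(1 + 10^+1.71 + 10^+0.16) = 0.01861
DIC = [CO2*]/α₀ = 1.656×10^-5 / 0.01861 = 0.8900 mmol/kg
CA = (α₁ + 2α₂)·DIC = (0.9545 + 2×0.02690) × 0.8900 = 0.897 mmol/kg

CA = 0.897 mmol/kg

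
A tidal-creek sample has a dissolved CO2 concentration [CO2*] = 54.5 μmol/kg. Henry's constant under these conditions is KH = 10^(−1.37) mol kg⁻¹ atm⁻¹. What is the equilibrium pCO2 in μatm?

KH = 10^(−1.37) = 4.266×10^-2 mol kg⁻¹ atm⁻¹
pCO2 = [CO2*]/KH = 54.5×10^-6 / 4.266×10^-2 = 1.28×10^-3 atm = 1280 μatm

pCO2 = 1280 μatm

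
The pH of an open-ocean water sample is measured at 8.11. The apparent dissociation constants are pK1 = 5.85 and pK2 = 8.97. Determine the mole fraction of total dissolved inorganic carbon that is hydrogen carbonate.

α₁ = 1 / (1 + [H⁺]/K1 + K2/[H⁺]) = 1 / (1 + 10^-2.26 + 10^-0.86)
   = 1 / (1 + 0.0054954 + 0.13804) = 1/1.1435 = 0.8745

α₁ = 0.874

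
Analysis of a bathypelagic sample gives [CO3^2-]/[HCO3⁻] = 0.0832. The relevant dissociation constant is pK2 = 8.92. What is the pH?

pH = 7.84

From K2 = [H⁺][CO3^2-]/[HCO3⁻]:  pH = pK2 + log₁₀([CO3^2-]/[HCO3⁻])
log₁₀(0.0832) = -1.080
pH = 8.92 + (-1.080) = 7.84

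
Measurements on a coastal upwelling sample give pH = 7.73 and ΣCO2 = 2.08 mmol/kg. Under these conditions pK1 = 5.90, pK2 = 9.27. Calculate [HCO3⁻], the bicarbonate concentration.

α₁ = 1 / (1 + [H⁺]/K1 + K2/[H⁺]) = 1 / (1 + 10^-1.83 + 10^-1.54)
   = 1 / (1 + 0.014791 + 0.028840) = 1/1.0436 = 0.9582
[HCO3⁻] = α₁ × DIC = 0.9582 × 2.08 = 1.99 mmol/kg

[HCO3⁻] = 1.99 mmol/kg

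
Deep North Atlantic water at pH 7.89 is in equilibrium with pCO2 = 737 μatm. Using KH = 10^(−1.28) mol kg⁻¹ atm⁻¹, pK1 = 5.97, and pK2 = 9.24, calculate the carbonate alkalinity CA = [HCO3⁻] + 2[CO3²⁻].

[CO2*] = KH · pCO2 = 10^(−1.28) × 737×10^-6 = 3.868×10^-5 mol/kg
α₀ = 1/(1 + K1/[H⁺] + K1K2/[H⁺]²) = 1/(1 + 10^+1.92 + 10^+0.57) = 0.01138
DIC = [CO2*]/α₀ = 3.868×10^-5 / 0.01138 = 3.400 mmol/kg
CA = (α₁ + 2α₂)·DIC = (0.9464 + 2×0.04227) × 3.400 = 3.50 mmol/kg

CA = 3.50 mmol/kg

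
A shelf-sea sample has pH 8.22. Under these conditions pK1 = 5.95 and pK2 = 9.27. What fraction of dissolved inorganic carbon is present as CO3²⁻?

α₂ = 0.0814

α₂ = 1 / (1 + [H⁺]/K2 + [H⁺]²/(K1K2)) = 1 / (1 + 10^+1.05 + 10^-1.22)
   = 1 / (1 + 11.220 + 0.060256) = 1/12.280 = 0.08143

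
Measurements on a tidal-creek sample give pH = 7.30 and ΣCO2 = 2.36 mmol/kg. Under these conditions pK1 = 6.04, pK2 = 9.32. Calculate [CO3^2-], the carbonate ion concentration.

α₂ = 1 / (1 + [H⁺]/K2 + [H⁺]²/(K1K2)) = 1 / (1 + 10^+2.02 + 10^+0.76)
   = 1 / (1 + 104.71 + 5.7544) = 1/111.47 = 0.008971
[CO3²⁻] = α₂ × DIC = 0.008971 × 2.36 = 0.0212 mmol/kg

[CO3²⁻] = 0.0212 mmol/kg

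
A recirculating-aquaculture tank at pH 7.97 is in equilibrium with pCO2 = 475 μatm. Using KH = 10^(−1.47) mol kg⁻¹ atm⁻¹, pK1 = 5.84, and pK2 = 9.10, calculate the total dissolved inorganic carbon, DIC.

[CO2*] = KH · pCO2 = 10^(−1.47) × 475×10^-6 = 1.610×10^-5 mol/kg
α₀ = 1/(1 + K1/[H⁺] + K1K2/[H⁺]²) = 1/(1 + 10^+2.13 + 10^+1.00) = 0.006854
DIC = [CO2*]/α₀ = 1.610×10^-5 / 0.006854 = 2.35 mmol/kg

DIC = 2.35 mmol/kg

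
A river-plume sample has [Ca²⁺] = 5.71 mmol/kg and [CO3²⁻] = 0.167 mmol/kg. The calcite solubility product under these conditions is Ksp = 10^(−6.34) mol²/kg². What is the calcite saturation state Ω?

Ksp = 10^(−6.34) = 4.571×10^-7
Ω = [Ca²⁺][CO3²⁻]/Ksp = (5.71×10^-3)(0.167×10^-3) / 4.571×10^-7 = 2.09

Ω = 2.09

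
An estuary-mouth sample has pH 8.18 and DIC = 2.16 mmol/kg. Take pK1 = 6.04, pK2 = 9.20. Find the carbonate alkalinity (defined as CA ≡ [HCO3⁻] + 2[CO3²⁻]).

CA = [HCO3⁻] + 2[CO3²⁻] = (α₁ + 2α₂)·DIC
At pH 8.18: [H⁺]/K1 = 10^-2.14 = 0.0072444, K2/[H⁺] = 10^-1.02 = 0.095499
α₁ = 1/(1 + 0.0072444 + 0.095499) = 1/1.1027 = 0.9068; α₂ = α₁·K2/[H⁺] = 0.08660
α₁ + 2α₂ = 1.0800
CA = 1.0800 × 2.16 = 2.33 mmol/kg

CA = 2.33 mmol/kg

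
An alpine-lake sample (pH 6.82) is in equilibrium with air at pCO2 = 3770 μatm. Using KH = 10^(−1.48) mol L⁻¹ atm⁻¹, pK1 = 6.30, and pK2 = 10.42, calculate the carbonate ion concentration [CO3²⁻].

[CO3²⁻] = 0.104 μmol/L

[CO2*] = KH · pCO2 = 10^(−1.48) × 3770×10^-6 = 1.248×10^-4 mol/L
α₀ = 1/(1 + K1/[H⁺] + K1K2/[H⁺]²) = 1/(1 + 10^+0.52 + 10^-3.08) = 0.2319
DIC = [CO2*]/α₀ = 1.248×10^-4 / 0.2319 = 0.5383 mmol/L
[CO3²⁻] = α₂·DIC; α₂ = 0.0001929, so [CO3²⁻] = 0.0001929 × 0.5383 = 0.000104 mmol/L = 0.104 μmol/L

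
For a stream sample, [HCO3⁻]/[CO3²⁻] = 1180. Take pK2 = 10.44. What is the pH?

From K2 = [H⁺][CO3²⁻]/[HCO3⁻]:  pH = pK2 − log₁₀([HCO3⁻]/[CO3²⁻])
log₁₀(1180) = +3.072
pH = 10.44 − (+3.072) = 7.37

pH = 7.37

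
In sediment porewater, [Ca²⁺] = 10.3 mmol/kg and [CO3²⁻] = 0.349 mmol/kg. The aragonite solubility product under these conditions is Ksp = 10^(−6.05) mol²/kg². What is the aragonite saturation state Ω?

Ksp = 10^(−6.05) = 8.913×10^-7
Ω = [Ca²⁺][CO3²⁻]/Ksp = (10.3×10^-3)(0.349×10^-3) / 8.913×10^-7 = 4.03

Ω = 4.03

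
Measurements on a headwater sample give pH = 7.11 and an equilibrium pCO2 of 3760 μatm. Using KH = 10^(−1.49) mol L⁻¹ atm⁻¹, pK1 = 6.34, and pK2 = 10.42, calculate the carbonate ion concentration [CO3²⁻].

[CO2*] = KH · pCO2 = 10^(−1.49) × 3760×10^-6 = 1.217×10^-4 mol/L
α₀ = 1/(1 + K1/[H⁺] + K1K2/[H⁺]²) = 1/(1 + 10^+0.77 + 10^-2.54) = 0.1451
DIC = [CO2*]/α₀ = 1.217×10^-4 / 0.1451 = 0.8385 mmol/L
[CO3²⁻] = α₂·DIC; α₂ = 0.0004185, so [CO3²⁻] = 0.0004185 × 0.8385 = 0.000351 mmol/L = 0.351 μmol/L

[CO3²⁻] = 0.351 μmol/L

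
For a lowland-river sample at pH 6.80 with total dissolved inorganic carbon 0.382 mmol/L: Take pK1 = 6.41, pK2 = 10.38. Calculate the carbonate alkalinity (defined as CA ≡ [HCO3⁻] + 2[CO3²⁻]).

CA = [HCO3⁻] + 2[CO3²⁻] = (α₁ + 2α₂)·DIC
At pH 6.80: [H⁺]/K1 = 10^-0.39 = 0.40738, K2/[H⁺] = 10^-3.58 = 0.00026303
α₁ = 1/(1 + 0.40738 + 0.00026303) = 1/1.4076 = 0.7104; α₂ = α₁·K2/[H⁺] = 0.0001869
α₁ + 2α₂ = 0.7108
CA = 0.7108 × 0.382 = 0.272 mmol/L

CA = 0.272 mmol/L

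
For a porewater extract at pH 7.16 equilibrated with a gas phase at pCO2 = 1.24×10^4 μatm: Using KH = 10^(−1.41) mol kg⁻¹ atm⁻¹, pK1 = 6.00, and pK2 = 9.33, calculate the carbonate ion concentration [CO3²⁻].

[CO3²⁻] = 0.0471 mmol/kg

[CO2*] = KH · pCO2 = 10^(−1.41) × 1.24×10^4×10^-6 = 4.824×10^-4 mol/kg
α₀ = 1/(1 + K1/[H⁺] + K1K2/[H⁺]²) = 1/(1 + 10^+1.16 + 10^-1.01) = 0.06430
DIC = [CO2*]/α₀ = 4.824×10^-4 / 0.06430 = 7.503 mmol/kg
[CO3²⁻] = α₂·DIC; α₂ = 0.006284, so [CO3²⁻] = 0.006284 × 7.503 = 0.0471 mmol/kg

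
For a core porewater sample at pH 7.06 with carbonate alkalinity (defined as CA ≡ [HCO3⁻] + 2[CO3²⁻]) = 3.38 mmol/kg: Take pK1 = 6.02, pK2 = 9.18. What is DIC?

DIC = 3.66 mmol/kg

CA = [HCO3⁻] + 2[CO3²⁻] = (α₁ + 2α₂)·DIC
At pH 7.06: [H⁺]/K1 = 10^-1.04 = 0.091201, K2/[H⁺] = 10^-2.12 = 0.0075858
α₁ = 1/(1 + 0.091201 + 0.0075858) = 1/1.0988 = 0.9101; α₂ = α₁·K2/[H⁺] = 0.006904
α₁ + 2α₂ = 0.9239
DIC = CA / (α₁ + 2α₂) = 3.38 / 0.9239 = 3.66 mmol/kg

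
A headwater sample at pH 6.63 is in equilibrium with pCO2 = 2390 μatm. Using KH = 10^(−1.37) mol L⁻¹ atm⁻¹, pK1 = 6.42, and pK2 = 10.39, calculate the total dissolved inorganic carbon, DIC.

[CO2*] = KH · pCO2 = 10^(−1.37) × 2390×10^-6 = 1.020×10^-4 mol/L
α₀ = 1/(1 + K1/[H⁺] + K1K2/[H⁺]²) = 1/(1 + 10^+0.21 + 10^-3.55) = 0.3814
DIC = [CO2*]/α₀ = 1.020×10^-4 / 0.3814 = 0.267 mmol/L

DIC = 0.267 mmol/L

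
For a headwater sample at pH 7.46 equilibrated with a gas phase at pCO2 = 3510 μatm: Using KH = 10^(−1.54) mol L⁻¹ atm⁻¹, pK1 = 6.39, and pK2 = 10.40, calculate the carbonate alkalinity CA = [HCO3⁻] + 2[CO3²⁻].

[CO2*] = KH · pCO2 = 10^(−1.54) × 3510×10^-6 = 1.012×10^-4 mol/L
α₀ = 1/(1 + K1/[H⁺] + K1K2/[H⁺]²) = 1/(1 + 10^+1.07 + 10^-1.87) = 0.07835
DIC = [CO2*]/α₀ = 1.012×10^-4 / 0.07835 = 1.292 mmol/L
CA = (α₁ + 2α₂)·DIC = (0.9206 + 2×0.001057) × 1.292 = 1.19 mmol/L

CA = 1.19 mmol/L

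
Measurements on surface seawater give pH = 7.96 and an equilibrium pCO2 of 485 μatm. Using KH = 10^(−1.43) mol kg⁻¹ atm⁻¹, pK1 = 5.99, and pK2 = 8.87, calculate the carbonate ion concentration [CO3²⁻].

[CO2*] = KH · pCO2 = 10^(−1.43) × 485×10^-6 = 1.802×10^-5 mol/kg
α₀ = 1/(1 + K1/[H⁺] + K1K2/[H⁺]²) = 1/(1 + 10^+1.97 + 10^+1.06) = 0.009451
DIC = [CO2*]/α₀ = 1.802×10^-5 / 0.009451 = 1.907 mmol/kg
[CO3²⁻] = α₂·DIC; α₂ = 0.1085, so [CO3²⁻] = 0.1085 × 1.907 = 0.207 mmol/kg

[CO3²⁻] = 0.207 mmol/kg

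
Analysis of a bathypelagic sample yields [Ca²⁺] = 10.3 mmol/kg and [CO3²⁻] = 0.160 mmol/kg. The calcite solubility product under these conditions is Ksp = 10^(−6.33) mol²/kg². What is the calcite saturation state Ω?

Ksp = 10^(−6.33) = 4.677×10^-7
Ω = [Ca²⁺][CO3²⁻]/Ksp = (10.3×10^-3)(0.160×10^-3) / 4.677×10^-7 = 3.52

Ω = 3.52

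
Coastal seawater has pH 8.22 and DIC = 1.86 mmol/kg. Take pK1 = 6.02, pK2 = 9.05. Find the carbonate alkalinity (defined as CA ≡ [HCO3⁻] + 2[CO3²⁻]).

CA = [HCO3⁻] + 2[CO3²⁻] = (α₁ + 2α₂)·DIC
At pH 8.22: [H⁺]/K1 = 10^-2.20 = 0.0063096, K2/[H⁺] = 10^-0.83 = 0.14791
α₁ = 1/(1 + 0.0063096 + 0.14791) = 1/1.1542 = 0.8664; α₂ = α₁·K2/[H⁺] = 0.1281
α₁ + 2α₂ = 1.1227
CA = 1.1227 × 1.86 = 2.09 mmol/kg

CA = 2.09 mmol/kg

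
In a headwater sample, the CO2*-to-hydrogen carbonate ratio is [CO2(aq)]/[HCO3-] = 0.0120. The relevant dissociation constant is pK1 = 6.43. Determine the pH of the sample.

pH = 8.35

From K1 = [H⁺][HCO3-]/[CO2(aq)]:  pH = pK1 − log₁₀([CO2(aq)]/[HCO3-])
log₁₀(0.0120) = -1.921
pH = 6.43 − (-1.921) = 8.35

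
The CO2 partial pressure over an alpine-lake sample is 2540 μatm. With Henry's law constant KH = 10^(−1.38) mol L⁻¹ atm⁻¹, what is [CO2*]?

[CO2*] = 106 μmol/L

KH = 10^(−1.38) = 4.169×10^-2 mol L⁻¹ atm⁻¹
[CO2*] = KH · pCO2 = 4.169×10^-2 × 2540×10^-6 atm = 1.06×10^-4 mol/L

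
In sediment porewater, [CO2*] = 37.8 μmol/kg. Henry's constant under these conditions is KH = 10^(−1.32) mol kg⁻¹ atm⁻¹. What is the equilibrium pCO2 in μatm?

pCO2 = 790 μatm

KH = 10^(−1.32) = 4.786×10^-2 mol kg⁻¹ atm⁻¹
pCO2 = [CO2*]/KH = 37.8×10^-6 / 4.786×10^-2 = 7.90×10^-4 atm = 790 μatm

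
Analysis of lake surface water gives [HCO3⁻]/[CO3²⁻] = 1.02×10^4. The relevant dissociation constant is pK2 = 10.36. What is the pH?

pH = 6.35

From K2 = [H⁺][CO3²⁻]/[HCO3⁻]:  pH = pK2 − log₁₀([HCO3⁻]/[CO3²⁻])
log₁₀(1.02×10^4) = +4.009
pH = 10.36 − (+4.009) = 6.35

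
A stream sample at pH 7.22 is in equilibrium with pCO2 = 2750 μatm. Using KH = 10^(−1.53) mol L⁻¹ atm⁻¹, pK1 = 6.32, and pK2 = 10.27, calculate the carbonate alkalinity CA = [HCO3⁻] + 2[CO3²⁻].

CA = 0.646 mmol/L

[CO2*] = KH · pCO2 = 10^(−1.53) × 2750×10^-6 = 8.116×10^-5 mol/L
α₀ = 1/(1 + K1/[H⁺] + K1K2/[H⁺]²) = 1/(1 + 10^+0.90 + 10^-2.15) = 0.1117
DIC = [CO2*]/α₀ = 8.116×10^-5 / 0.1117 = 0.7264 mmol/L
CA = (α₁ + 2α₂)·DIC = (0.8875 + 2×0.0007910) × 0.7264 = 0.646 mmol/L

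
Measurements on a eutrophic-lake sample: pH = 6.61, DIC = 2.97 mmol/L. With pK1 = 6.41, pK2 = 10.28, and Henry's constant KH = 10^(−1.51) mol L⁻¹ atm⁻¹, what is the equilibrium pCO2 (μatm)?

α₀ = 1 / (1 + K1/[H⁺] + K1K2/[H⁺]²) = 1 / (1 + 10^+0.20 + 10^-3.47)
   = 1 / (1 + 1.5849 + 0.00033884) = 1/2.5852 = 0.3868
[CO2*] = α₀ × DIC = 0.3868 × 2.97 = 1.149 mmol/L
pCO2 = [CO2*]/KH = 1.149×10^-3 / 3.090×10^-2 = 3.72×10^4 μatm

pCO2 = 3.72×10^4 μatm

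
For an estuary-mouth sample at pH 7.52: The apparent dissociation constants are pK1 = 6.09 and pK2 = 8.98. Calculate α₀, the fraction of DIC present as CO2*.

α₀ = 0.0347

α₀ = 1 / (1 + K1/[H⁺] + K1K2/[H⁺]²) = 1 / (1 + 10^+1.43 + 10^-0.03)
   = 1 / (1 + 26.915 + 0.93325) = 1/28.849 = 0.03466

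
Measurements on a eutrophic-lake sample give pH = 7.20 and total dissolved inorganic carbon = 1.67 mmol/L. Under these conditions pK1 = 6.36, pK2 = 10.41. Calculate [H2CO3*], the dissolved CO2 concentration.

[CO2*] = 0.211 mmol/L

α₀ = 1 / (1 + K1/[H⁺] + K1K2/[H⁺]²) = 1 / (1 + 10^+0.84 + 10^-2.37)
   = 1 / (1 + 6.9183 + 0.0042658) = 1/7.9226 = 0.1262
[CO2*] = α₀ × DIC = 0.1262 × 1.67 = 0.211 mmol/L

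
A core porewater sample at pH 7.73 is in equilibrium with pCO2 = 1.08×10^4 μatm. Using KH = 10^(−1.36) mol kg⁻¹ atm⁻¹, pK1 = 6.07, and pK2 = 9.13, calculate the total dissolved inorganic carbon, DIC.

DIC = 22.9 mmol/kg

[CO2*] = KH · pCO2 = 10^(−1.36) × 1.08×10^4×10^-6 = 4.714×10^-4 mol/kg
α₀ = 1/(1 + K1/[H⁺] + K1K2/[H⁺]²) = 1/(1 + 10^+1.66 + 10^+0.26) = 0.02061
DIC = [CO2*]/α₀ = 4.714×10^-4 / 0.02061 = 22.9 mmol/kg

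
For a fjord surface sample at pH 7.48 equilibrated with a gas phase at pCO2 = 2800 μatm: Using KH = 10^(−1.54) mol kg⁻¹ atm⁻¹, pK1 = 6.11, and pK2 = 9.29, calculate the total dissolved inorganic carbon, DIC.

[CO2*] = KH · pCO2 = 10^(−1.54) × 2800×10^-6 = 8.075×10^-5 mol/kg
α₀ = 1/(1 + K1/[H⁺] + K1K2/[H⁺]²) = 1/(1 + 10^+1.37 + 10^-0.44) = 0.04031
DIC = [CO2*]/α₀ = 8.075×10^-5 / 0.04031 = 2.00 mmol/kg

DIC = 2.00 mmol/kg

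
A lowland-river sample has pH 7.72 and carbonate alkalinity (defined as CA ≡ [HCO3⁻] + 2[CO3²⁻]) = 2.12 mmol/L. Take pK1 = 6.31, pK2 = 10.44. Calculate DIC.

CA = [HCO3⁻] + 2[CO3²⁻] = (α₁ + 2α₂)·DIC
At pH 7.72: [H⁺]/K1 = 10^-1.41 = 0.038905, K2/[H⁺] = 10^-2.72 = 0.0019055
α₁ = 1/(1 + 0.038905 + 0.0019055) = 1/1.0408 = 0.9608; α₂ = α₁·K2/[H⁺] = 0.001831
α₁ + 2α₂ = 0.9645
DIC = CA / (α₁ + 2α₂) = 2.12 / 0.9645 = 2.20 mmol/L

DIC = 2.20 mmol/L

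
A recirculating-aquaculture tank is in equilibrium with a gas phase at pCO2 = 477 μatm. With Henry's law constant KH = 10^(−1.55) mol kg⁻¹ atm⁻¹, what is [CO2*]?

[CO2*] = 13.4 μmol/kg

KH = 10^(−1.55) = 2.818×10^-2 mol kg⁻¹ atm⁻¹
[CO2*] = KH · pCO2 = 2.818×10^-2 × 477×10^-6 atm = 1.34×10^-5 mol/kg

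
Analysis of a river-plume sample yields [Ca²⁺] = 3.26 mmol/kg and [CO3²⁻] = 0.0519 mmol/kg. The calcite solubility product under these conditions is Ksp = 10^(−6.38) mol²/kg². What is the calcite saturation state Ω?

Ksp = 10^(−6.38) = 4.169×10^-7
Ω = [Ca²⁺][CO3²⁻]/Ksp = (3.26×10^-3)(0.0519×10^-3) / 4.169×10^-7 = 0.406

Ω = 0.406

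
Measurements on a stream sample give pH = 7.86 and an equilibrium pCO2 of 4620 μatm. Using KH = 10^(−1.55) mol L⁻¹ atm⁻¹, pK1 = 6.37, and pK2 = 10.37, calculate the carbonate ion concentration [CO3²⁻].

[CO3²⁻] = 12.4 μmol/L

[CO2*] = KH · pCO2 = 10^(−1.55) × 4620×10^-6 = 1.302×10^-4 mol/L
α₀ = 1/(1 + K1/[H⁺] + K1K2/[H⁺]²) = 1/(1 + 10^+1.49 + 10^-1.02) = 0.03125
DIC = [CO2*]/α₀ = 1.302×10^-4 / 0.03125 = 4.166 mmol/L
[CO3²⁻] = α₂·DIC; α₂ = 0.002984, so [CO3²⁻] = 0.002984 × 4.166 = 0.0124 mmol/L = 12.4 μmol/L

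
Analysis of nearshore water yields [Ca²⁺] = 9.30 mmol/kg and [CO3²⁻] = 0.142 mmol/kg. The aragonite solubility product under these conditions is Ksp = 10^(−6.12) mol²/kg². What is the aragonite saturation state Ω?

Ω = 1.74

Ksp = 10^(−6.12) = 7.586×10^-7
Ω = [Ca²⁺][CO3²⁻]/Ksp = (9.30×10^-3)(0.142×10^-3) / 7.586×10^-7 = 1.74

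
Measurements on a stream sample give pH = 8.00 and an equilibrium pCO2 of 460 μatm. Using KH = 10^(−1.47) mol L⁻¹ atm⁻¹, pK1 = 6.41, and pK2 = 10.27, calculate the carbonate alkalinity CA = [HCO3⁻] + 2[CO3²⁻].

CA = 0.613 mmol/L

[CO2*] = KH · pCO2 = 10^(−1.47) × 460×10^-6 = 1.559×10^-5 mol/L
α₀ = 1/(1 + K1/[H⁺] + K1K2/[H⁺]²) = 1/(1 + 10^+1.59 + 10^-0.68) = 0.02493
DIC = [CO2*]/α₀ = 1.559×10^-5 / 0.02493 = 0.6252 mmol/L
CA = (α₁ + 2α₂)·DIC = (0.9699 + 2×0.005208) × 0.6252 = 0.613 mmol/L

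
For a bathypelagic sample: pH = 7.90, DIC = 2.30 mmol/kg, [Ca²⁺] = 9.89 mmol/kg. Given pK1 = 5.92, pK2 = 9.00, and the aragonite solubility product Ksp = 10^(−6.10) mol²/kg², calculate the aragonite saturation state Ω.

Ω = 2.09

α₂ = 1 / (1 + [H⁺]/K2 + [H⁺]²/(K1K2)) = 1 / (1 + 10^+1.10 + 10^-0.88)
   = 1 / (1 + 12.589 + 0.13183) = 1/13.721 = 0.07288
[CO3²⁻] = α₂ × DIC = 0.07288 × 2.30 = 0.1676 mmol/kg
Ksp = 10^(−6.10) = 7.943×10^-7
Ω = [Ca²⁺][CO3²⁻]/Ksp = (9.89×10^-3)(1.676×10^-4) / 7.943×10^-7 = 2.09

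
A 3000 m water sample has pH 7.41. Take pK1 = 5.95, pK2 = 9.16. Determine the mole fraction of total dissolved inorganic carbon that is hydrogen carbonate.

α₁ = 1 / (1 + [H⁺]/K1 + K2/[H⁺]) = 1 / (1 + 10^-1.46 + 10^-1.75)
   = 1 / (1 + 0.034674 + 0.017783) = 1/1.0525 = 0.9502

α₁ = 0.950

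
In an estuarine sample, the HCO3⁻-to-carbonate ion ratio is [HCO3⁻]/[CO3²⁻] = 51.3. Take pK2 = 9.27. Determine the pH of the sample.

From K2 = [H⁺][CO3²⁻]/[HCO3⁻]:  pH = pK2 − log₁₀([HCO3⁻]/[CO3²⁻])
log₁₀(51.3) = +1.710
pH = 9.27 − (+1.710) = 7.56

pH = 7.56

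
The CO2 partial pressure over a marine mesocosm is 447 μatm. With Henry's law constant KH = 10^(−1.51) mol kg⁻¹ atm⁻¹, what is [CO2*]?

[CO2*] = 13.8 μmol/kg

KH = 10^(−1.51) = 3.090×10^-2 mol kg⁻¹ atm⁻¹
[CO2*] = KH · pCO2 = 3.090×10^-2 × 447×10^-6 atm = 1.38×10^-5 mol/kg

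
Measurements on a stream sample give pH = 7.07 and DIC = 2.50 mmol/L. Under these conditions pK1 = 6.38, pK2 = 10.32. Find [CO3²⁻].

[CO3²⁻] = 1.17 μmol/L

α₂ = 1 / (1 + [H⁺]/K2 + [H⁺]²/(K1K2)) = 1 / (1 + 10^+3.25 + 10^+2.56)
   = 1 / (1 + 1778.3 + 363.08) = 1/2142.4 = 0.0004668
[CO3²⁻] = α₂ × DIC = 0.0004668 × 2.50 = 0.00117 mmol/L = 1.17 μmol/L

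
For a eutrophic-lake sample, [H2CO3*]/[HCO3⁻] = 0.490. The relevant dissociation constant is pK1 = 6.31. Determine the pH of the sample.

From K1 = [H⁺][HCO3⁻]/[H2CO3*]:  pH = pK1 − log₁₀([H2CO3*]/[HCO3⁻])
log₁₀(0.490) = -0.310
pH = 6.31 − (-0.310) = 6.62

pH = 6.62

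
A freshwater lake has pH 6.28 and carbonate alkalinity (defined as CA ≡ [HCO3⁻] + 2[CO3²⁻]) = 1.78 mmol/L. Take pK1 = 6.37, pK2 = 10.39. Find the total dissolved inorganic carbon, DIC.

DIC = 3.97 mmol/L

CA = [HCO3⁻] + 2[CO3²⁻] = (α₁ + 2α₂)·DIC
At pH 6.28: [H⁺]/K1 = 10^0.09 = 1.2303, K2/[H⁺] = 10^-4.11 = 7.7625×10^-5
α₁ = 1/(1 + 1.2303 + 7.7625×10^-5) = 1/2.2303 = 0.4484; α₂ = α₁·K2/[H⁺] = 3.480×10^-5
α₁ + 2α₂ = 0.4484
DIC = CA / (α₁ + 2α₂) = 1.78 / 0.4484 = 3.97 mmol/L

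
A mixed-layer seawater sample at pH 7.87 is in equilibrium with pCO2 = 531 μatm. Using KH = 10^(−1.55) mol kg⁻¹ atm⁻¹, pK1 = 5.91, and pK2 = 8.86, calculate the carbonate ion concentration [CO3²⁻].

[CO2*] = KH · pCO2 = 10^(−1.55) × 531×10^-6 = 1.497×10^-5 mol/kg
α₀ = 1/(1 + K1/[H⁺] + K1K2/[H⁺]²) = 1/(1 + 10^+1.96 + 10^+0.97) = 0.009849
DIC = [CO2*]/α₀ = 1.497×10^-5 / 0.009849 = 1.520 mmol/kg
[CO3²⁻] = α₂·DIC; α₂ = 0.09192, so [CO3²⁻] = 0.09192 × 1.520 = 0.140 mmol/kg

[CO3²⁻] = 0.140 mmol/kg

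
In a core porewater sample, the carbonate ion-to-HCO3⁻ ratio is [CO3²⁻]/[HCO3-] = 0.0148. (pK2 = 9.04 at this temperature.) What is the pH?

pH = 7.21

From K2 = [H⁺][CO3²⁻]/[HCO3-]:  pH = pK2 + log₁₀([CO3²⁻]/[HCO3-])
log₁₀(0.0148) = -1.830
pH = 9.04 + (-1.830) = 7.21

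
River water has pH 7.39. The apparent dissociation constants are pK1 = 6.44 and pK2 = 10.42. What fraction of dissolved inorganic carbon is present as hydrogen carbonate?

α₁ = 0.898

α₁ = 1 / (1 + [H⁺]/K1 + K2/[H⁺]) = 1 / (1 + 10^-0.95 + 10^-3.03)
   = 1 / (1 + 0.11220 + 0.00093325) = 1/1.1131 = 0.8984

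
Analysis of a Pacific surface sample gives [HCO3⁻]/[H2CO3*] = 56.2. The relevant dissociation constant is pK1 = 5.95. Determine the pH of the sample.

pH = 7.70

From K1 = [H⁺][HCO3⁻]/[H2CO3*]:  pH = pK1 + log₁₀([HCO3⁻]/[H2CO3*])
log₁₀(56.2) = +1.750
pH = 5.95 + (+1.750) = 7.70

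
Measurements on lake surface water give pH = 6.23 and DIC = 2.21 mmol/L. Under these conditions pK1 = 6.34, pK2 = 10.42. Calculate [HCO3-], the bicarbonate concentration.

α₁ = 1 / (1 + [H⁺]/K1 + K2/[H⁺]) = 1 / (1 + 10^+0.11 + 10^-4.19)
   = 1 / (1 + 1.2882 + 6.4565×10^-5) = 1/2.2883 = 0.4370
[HCO3⁻] = α₁ × DIC = 0.4370 × 2.21 = 0.966 mmol/L

[HCO3⁻] = 0.966 mmol/L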